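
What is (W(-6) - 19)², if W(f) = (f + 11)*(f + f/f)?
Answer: 1936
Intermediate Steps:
W(f) = (1 + f)*(11 + f) (W(f) = (11 + f)*(f + 1) = (11 + f)*(1 + f) = (1 + f)*(11 + f))
(W(-6) - 19)² = ((11 + (-6)² + 12*(-6)) - 19)² = ((11 + 36 - 72) - 19)² = (-25 - 19)² = (-44)² = 1936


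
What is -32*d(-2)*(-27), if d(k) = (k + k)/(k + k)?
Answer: 864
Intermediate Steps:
d(k) = 1 (d(k) = (2*k)/((2*k)) = (2*k)*(1/(2*k)) = 1)
-32*d(-2)*(-27) = -32*1*(-27) = -32*(-27) = 864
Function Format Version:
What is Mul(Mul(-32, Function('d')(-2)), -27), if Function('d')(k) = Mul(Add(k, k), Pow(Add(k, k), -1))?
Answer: 864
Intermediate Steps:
Function('d')(k) = 1 (Function('d')(k) = Mul(Mul(2, k), Pow(Mul(2, k), -1)) = Mul(Mul(2, k), Mul(Rational(1, 2), Pow(k, -1))) = 1)
Mul(Mul(-32, Function('d')(-2)), -27) = Mul(Mul(-32, 1), -27) = Mul(-32, -27) = 864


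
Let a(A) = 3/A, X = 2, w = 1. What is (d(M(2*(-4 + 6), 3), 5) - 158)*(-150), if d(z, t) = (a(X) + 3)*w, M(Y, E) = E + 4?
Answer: 23025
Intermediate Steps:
M(Y, E) = 4 + E
d(z, t) = 9/2 (d(z, t) = (3/2 + 3)*1 = (9/2)*1 = 9/2)
(d(M(2*(-4 + 6), 3), 5) - 158)*(-150) = (9/2 - 158)*(-150) = -307/2*(-150) = 23025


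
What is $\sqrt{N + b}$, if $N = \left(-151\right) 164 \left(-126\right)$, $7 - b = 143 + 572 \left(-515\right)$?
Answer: $6 \sqrt{94853} \approx 1847.9$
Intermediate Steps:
$b = 294444$ ($b = 7 - \left(143 + 572 \left(-515\right)\right) = 7 - \left(143 - 294580\right) = 7 - -294437 = 7 + 294437 = 294444$)
$N = 3120264$ ($N = \left(-24764\right) \left(-126\right) = 3120264$)
$\sqrt{N + b} = \sqrt{3120264 + 294444} = \sqrt{3414708} = 6 \sqrt{94853}$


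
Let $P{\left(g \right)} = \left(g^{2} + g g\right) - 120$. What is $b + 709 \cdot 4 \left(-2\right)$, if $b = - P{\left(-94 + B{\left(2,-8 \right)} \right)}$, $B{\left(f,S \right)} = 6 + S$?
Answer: $-23984$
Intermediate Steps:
$P{\left(g \right)} = -120 + 2 g^{2}$ ($P{\left(g \right)} = \left(g^{2} + g^{2}\right) - 120 = 2 g^{2} - 120 = -120 + 2 g^{2}$)
$b = -18312$ ($b = - (-120 + 2 \left(-94 + \left(6 - 8\right)\right)^{2}) = - (-120 + 2 \left(-94 - 2\right)^{2}) = - (-120 + 2 \left(-96\right)^{2}) = - (-120 + 2 \cdot 9216) = - (-120 + 18432) = \left(-1\right) 18312 = -18312$)
$b + 709 \cdot 4 \left(-2\right) = -18312 + 709 \cdot 4 \left(-2\right) = -18312 + 709 \left(-8\right) = -18312 - 5672 = -23984$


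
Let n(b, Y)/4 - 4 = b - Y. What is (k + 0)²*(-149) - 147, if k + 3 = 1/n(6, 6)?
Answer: -366773/256 ≈ -1432.7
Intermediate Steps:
n(b, Y) = 16 - 4*Y + 4*b (n(b, Y) = 16 + 4*(b - Y) = 16 + (-4*Y + 4*b) = 16 - 4*Y + 4*b)
k = -47/16 (k = -3 + 1/(16 - 4*6 + 4*6) = -3 + 1/(16 - 24 + 24) = -3 + 1/16 = -47/16 ≈ -2.9375)
(k + 0)²*(-149) - 147 = (-47/16 + 0)²*(-149) - 147 = (-47/16)²*(-149) - 147 = (2209/256)*(-149) - 147 = -329141/256 - 147 = -366773/256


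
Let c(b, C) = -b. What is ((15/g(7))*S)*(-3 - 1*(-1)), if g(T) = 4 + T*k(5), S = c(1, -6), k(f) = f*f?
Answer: 30/179 ≈ 0.16760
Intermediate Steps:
k(f) = f**2
S = -1 (S = -1*1 = -1)
g(T) = 4 + 25*T (g(T) = 4 + T*5**2 = 4 + T*25 = 4 + 25*T)
((15/g(7))*S)*(-3 - 1*(-1)) = ((15/(4 + 25*7))*(-1))*(-3 - 1*(-1)) = ((15/(4 + 175))*(-1))*(-3 + 1) = ((15/179)*(-1))*(-2) = -15/179*(-2) = 30/179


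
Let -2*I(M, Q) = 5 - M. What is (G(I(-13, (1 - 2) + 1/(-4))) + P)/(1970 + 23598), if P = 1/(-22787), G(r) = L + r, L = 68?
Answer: 84027/36413626 ≈ 0.0023076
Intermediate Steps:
I(M, Q) = -5/2 + M/2 (I(M, Q) = -(5 - M)/2 = -5/2 + M/2)
G(r) = 68 + r
P = -1/22787 ≈ -4.3885e-5
(G(I(-13, (1 - 2) + 1/(-4))) + P)/(1970 + 23598) = ((68 + (-5/2 + (½)*(-13))) - 1/22787)/(1970 + 23598) = ((68 + (-5/2 - 13/2)) - 1/22787)/25568 = ((68 - 9) - 1/22787)*(1/25568) = (59 - 1/22787)*(1/25568) = (1344432/22787)*(1/25568) = 84027/36413626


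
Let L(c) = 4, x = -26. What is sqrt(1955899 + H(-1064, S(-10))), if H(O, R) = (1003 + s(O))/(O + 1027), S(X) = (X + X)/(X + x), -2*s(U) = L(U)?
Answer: sqrt(2677588694)/37 ≈ 1398.5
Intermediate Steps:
s(U) = -2 (s(U) = -1/2*4 = -2)
S(X) = 2*X/(-26 + X) (S(X) = (X + X)/(X - 26) = (2*X)/(-26 + X) = 2*X/(-26 + X))
H(O, R) = 1001/(1027 + O) (H(O, R) = (1003 - 2)/(O + 1027) = 1001/(1027 + O))
sqrt(1955899 + H(-1064, S(-10))) = sqrt(1955899 + 1001/(1027 - 1064)) = sqrt(1955899 + 1001/(-37)) = sqrt(1955899 + 1001*(-1/37)) = sqrt(1955899 - 1001/37) = sqrt(72367262/37) = sqrt(2677588694)/37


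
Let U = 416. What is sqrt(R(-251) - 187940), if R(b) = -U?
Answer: 434*I ≈ 434.0*I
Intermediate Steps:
R(b) = -416 (R(b) = -1*416 = -416)
sqrt(R(-251) - 187940) = sqrt(-416 - 187940) = sqrt(-188356) = 434*I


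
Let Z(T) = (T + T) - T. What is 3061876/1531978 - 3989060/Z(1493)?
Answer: -3053290389906/1143621577 ≈ -2669.8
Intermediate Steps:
Z(T) = T (Z(T) = 2*T - T = T)
3061876/1531978 - 3989060/Z(1493) = 3061876/1531978 - 3989060/1493 = 3061876*(1/1531978) - 3989060*1/1493 = 1530938/765989 - 3989060/1493 = -3053290389906/1143621577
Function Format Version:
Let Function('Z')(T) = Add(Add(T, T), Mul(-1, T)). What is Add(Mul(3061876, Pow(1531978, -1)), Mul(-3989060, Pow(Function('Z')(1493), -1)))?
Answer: Rational(-3053290389906, 1143621577) ≈ -2669.8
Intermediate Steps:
Function('Z')(T) = T (Function('Z')(T) = Add(Mul(2, T), Mul(-1, T)) = T)
Add(Mul(3061876, Pow(1531978, -1)), Mul(-3989060, Pow(Function('Z')(1493), -1))) = Add(Mul(3061876, Pow(1531978, -1)), Mul(-3989060, Pow(1493, -1))) = Add(Mul(3061876, Rational(1, 1531978)), Mul(-3989060, Rational(1, 1493))) = Add(Rational(1530938, 765989), Rational(-3989060, 1493)) = Rational(-3053290389906, 1143621577)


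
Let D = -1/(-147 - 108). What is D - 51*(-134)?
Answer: 1742671/255 ≈ 6834.0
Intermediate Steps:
D = 1/255 (D = -1/(-255) = -1*(-1/255) = 1/255 ≈ 0.0039216)
D - 51*(-134) = 1/255 - 51*(-134) = 1/255 + 6834 = 1742671/255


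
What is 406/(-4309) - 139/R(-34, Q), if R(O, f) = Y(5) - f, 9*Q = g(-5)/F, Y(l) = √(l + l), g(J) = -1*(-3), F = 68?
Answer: -291146558/1793229131 - 5784624*√10/416159 ≈ -44.118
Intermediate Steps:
g(J) = 3
Y(l) = √2*√l (Y(l) = √(2*l) = √2*√l)
Q = 1/204 (Q = (3/68)/9 = (3*(1/68))/9 = (⅑)*(3/68) = 1/204 ≈ 0.0049020)
R(O, f) = √10 - f (R(O, f) = √2*√5 - f = √10 - f)
406/(-4309) - 139/R(-34, Q) = 406/(-4309) - 139/(√10 - 1*1/204) = 406*(-1/4309) - 139/(√10 - 1/204) = -406/4309 - 139/(-1/204 + √10)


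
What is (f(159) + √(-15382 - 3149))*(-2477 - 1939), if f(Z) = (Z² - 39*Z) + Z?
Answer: -84959424 - 13248*I*√2059 ≈ -8.4959e+7 - 6.0114e+5*I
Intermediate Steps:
f(Z) = Z² - 38*Z
(f(159) + √(-15382 - 3149))*(-2477 - 1939) = (159*(-38 + 159) + √(-15382 - 3149))*(-2477 - 1939) = (159*121 + √(-18531))*(-4416) = (19239 + 3*I*√2059)*(-4416) = -84959424 - 13248*I*√2059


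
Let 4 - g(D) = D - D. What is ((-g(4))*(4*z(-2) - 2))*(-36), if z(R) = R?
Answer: -1440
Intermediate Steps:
g(D) = 4 (g(D) = 4 - (D - D) = 4 - 1*0 = 4 + 0 = 4)
((-g(4))*(4*z(-2) - 2))*(-36) = ((-1*4)*(4*(-2) - 2))*(-36) = -4*(-8 - 2)*(-36) = -4*(-10)*(-36) = 40*(-36) = -1440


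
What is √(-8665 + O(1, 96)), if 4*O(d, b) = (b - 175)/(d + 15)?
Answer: I*√554639/8 ≈ 93.093*I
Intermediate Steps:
O(d, b) = (-175 + b)/(4*(15 + d)) (O(d, b) = ((b - 175)/(d + 15))/4 = ((-175 + b)/(15 + d))/4 = (-175 + b)/(4*(15 + d)))
√(-8665 + O(1, 96)) = √(-8665 + (-175 + 96)/(4*(15 + 1))) = √(-8665 + (¼)*(-79)/16) = √(-8665 + (¼)*(1/16)*(-79)) = √(-8665 - 79/64) = √(-554639/64) = I*√554639/8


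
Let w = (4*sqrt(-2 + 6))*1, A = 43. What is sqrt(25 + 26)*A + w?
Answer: 8 + 43*sqrt(51) ≈ 315.08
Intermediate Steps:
w = 8 (w = (4*sqrt(4))*1 = (4*2)*1 = 8*1 = 8)
sqrt(25 + 26)*A + w = sqrt(25 + 26)*43 + 8 = sqrt(51)*43 + 8 = 43*sqrt(51) + 8 = 8 + 43*sqrt(51)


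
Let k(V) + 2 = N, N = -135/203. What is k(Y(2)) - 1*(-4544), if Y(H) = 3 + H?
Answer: 921891/203 ≈ 4541.3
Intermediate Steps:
N = -135/203 (N = -135*1/203 = -135/203 ≈ -0.66502)
k(V) = -541/203 (k(V) = -2 - 135/203 = -541/203)
k(Y(2)) - 1*(-4544) = -541/203 - 1*(-4544) = -541/203 + 4544 = 921891/203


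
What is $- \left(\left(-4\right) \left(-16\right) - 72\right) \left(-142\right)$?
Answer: $-1136$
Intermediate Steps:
$- \left(\left(-4\right) \left(-16\right) - 72\right) \left(-142\right) = - \left(64 - 72\right) \left(-142\right) = - \left(-8\right) \left(-142\right) = \left(-1\right) 1136 = -1136$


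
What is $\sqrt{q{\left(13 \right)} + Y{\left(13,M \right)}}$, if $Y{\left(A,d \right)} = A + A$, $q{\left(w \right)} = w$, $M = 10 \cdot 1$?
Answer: $\sqrt{39} \approx 6.245$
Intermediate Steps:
$M = 10$
$Y{\left(A,d \right)} = 2 A$
$\sqrt{q{\left(13 \right)} + Y{\left(13,M \right)}} = \sqrt{13 + 2 \cdot 13} = \sqrt{13 + 26} = \sqrt{39}$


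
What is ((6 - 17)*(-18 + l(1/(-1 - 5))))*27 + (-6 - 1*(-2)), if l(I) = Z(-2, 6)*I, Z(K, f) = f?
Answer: 5639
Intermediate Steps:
l(I) = 6*I
((6 - 17)*(-18 + l(1/(-1 - 5))))*27 + (-6 - 1*(-2)) = ((6 - 17)*(-18 + 6/(-1 - 5)))*27 + (-6 - 1*(-2)) = -11*(-18 + 6/(-6))*27 + (-6 + 2) = -11*(-18 + 6*(-1/6))*27 - 4 = -11*(-18 - 1)*27 - 4 = -11*(-19)*27 - 4 = 209*27 - 4 = 5643 - 4 = 5639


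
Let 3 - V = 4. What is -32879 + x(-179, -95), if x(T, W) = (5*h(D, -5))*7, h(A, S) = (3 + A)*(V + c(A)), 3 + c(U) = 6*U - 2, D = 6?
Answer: -23429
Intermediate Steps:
V = -1 (V = 3 - 1*4 = 3 - 4 = -1)
c(U) = -5 + 6*U (c(U) = -3 + (6*U - 2) = -3 + (-2 + 6*U) = -5 + 6*U)
h(A, S) = (-6 + 6*A)*(3 + A) (h(A, S) = (3 + A)*(-1 + (-5 + 6*A)) = (3 + A)*(-6 + 6*A) = (-6 + 6*A)*(3 + A))
x(T, W) = 9450 (x(T, W) = (5*(-18 + 6*6**2 + 12*6))*7 = (5*(-18 + 6*36 + 72))*7 = (5*(-18 + 216 + 72))*7 = (5*270)*7 = 1350*7 = 9450)
-32879 + x(-179, -95) = -32879 + 9450 = -23429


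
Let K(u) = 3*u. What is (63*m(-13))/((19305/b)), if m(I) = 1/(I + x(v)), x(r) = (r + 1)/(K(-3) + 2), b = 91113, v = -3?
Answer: -135289/5785 ≈ -23.386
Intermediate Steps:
x(r) = -⅐ - r/7 (x(r) = (r + 1)/(3*(-3) + 2) = (1 + r)/(-9 + 2) = (1 + r)/(-7) = (1 + r)*(-⅐) = -⅐ - r/7)
m(I) = 1/(2/7 + I) (m(I) = 1/(I + (-⅐ - ⅐*(-3))) = 1/(I + (-⅐ + 3/7)) = 1/(I + 2/7) = 1/(2/7 + I))
(63*m(-13))/((19305/b)) = (63*(7/(2 + 7*(-13))))/((19305/91113)) = (63*(7/(2 - 91)))/((19305*(1/91113))) = (63*(7/(-89)))/(585/2761) = (63*(7*(-1/89)))*(2761/585) = (63*(-7/89))*(2761/585) = -441/89*2761/585 = -135289/5785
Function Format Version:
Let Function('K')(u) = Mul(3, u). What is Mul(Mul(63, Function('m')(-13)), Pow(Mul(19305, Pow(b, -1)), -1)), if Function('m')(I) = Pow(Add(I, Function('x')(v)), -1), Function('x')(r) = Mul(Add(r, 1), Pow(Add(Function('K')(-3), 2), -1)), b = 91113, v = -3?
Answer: Rational(-135289, 5785) ≈ -23.386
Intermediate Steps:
Function('x')(r) = Add(Rational(-1, 7), Mul(Rational(-1, 7), r)) (Function('x')(r) = Mul(Add(r, 1), Pow(Add(Mul(3, -3), 2), -1)) = Mul(Add(1, r), Pow(Add(-9, 2), -1)) = Mul(Add(1, r), Pow(-7, -1)) = Mul(Add(1, r), Rational(-1, 7)) = Add(Rational(-1, 7), Mul(Rational(-1, 7), r)))
Function('m')(I) = Pow(Add(Rational(2, 7), I), -1) (Function('m')(I) = Pow(Add(I, Add(Rational(-1, 7), Mul(Rational(-1, 7), -3))), -1) = Pow(Add(I, Add(Rational(-1, 7), Rational(3, 7))), -1) = Pow(Add(I, Rational(2, 7)), -1) = Pow(Add(Rational(2, 7), I), -1))
Mul(Mul(63, Function('m')(-13)), Pow(Mul(19305, Pow(b, -1)), -1)) = Mul(Mul(63, Mul(7, Pow(Add(2, Mul(7, -13)), -1))), Pow(Mul(19305, Pow(91113, -1)), -1)) = Mul(Mul(63, Mul(7, Pow(Add(2, -91), -1))), Pow(Mul(19305, Rational(1, 91113)), -1)) = Mul(Mul(63, Mul(7, Pow(-89, -1))), Pow(Rational(585, 2761), -1)) = Mul(Mul(63, Mul(7, Rational(-1, 89))), Rational(2761, 585)) = Mul(Mul(63, Rational(-7, 89)), Rational(2761, 585)) = Mul(Rational(-441, 89), Rational(2761, 585)) = Rational(-135289, 5785)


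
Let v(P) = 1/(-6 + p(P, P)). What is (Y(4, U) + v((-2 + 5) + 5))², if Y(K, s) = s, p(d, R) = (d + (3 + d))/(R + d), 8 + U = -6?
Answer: 1196836/5929 ≈ 201.86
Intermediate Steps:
U = -14 (U = -8 - 6 = -14)
p(d, R) = (3 + 2*d)/(R + d)
v(P) = 1/(-6 + (3 + 2*P)/(2*P)) (v(P) = 1/(-6 + (3 + 2*P)/(P + P)) = 1/(-6 + (3 + 2*P)/((2*P))) = 1/(-6 + (1/(2*P))*(3 + 2*P)) = 1/(-6 + (3 + 2*P)/(2*P)))
(Y(4, U) + v((-2 + 5) + 5))² = (-14 - 2*((-2 + 5) + 5)/(-3 + 10*((-2 + 5) + 5)))² = (-14 - 2*(3 + 5)/(-3 + 10*(3 + 5)))² = (-14 - 2*8/(-3 + 10*8))² = (-14 - 2*8/(-3 + 80))² = (-14 - 2*8/77)² = (-14 - 2*8*1/77)² = (-14 - 16/77)² = (-1094/77)² = 1196836/5929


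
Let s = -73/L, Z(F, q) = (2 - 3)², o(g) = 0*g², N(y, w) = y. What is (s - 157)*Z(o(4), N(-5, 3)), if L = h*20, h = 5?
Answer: -15773/100 ≈ -157.73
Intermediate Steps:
o(g) = 0
Z(F, q) = 1 (Z(F, q) = (-1)² = 1)
L = 100 (L = 5*20 = 100)
s = -73/100 ≈ -0.73000
(s - 157)*Z(o(4), N(-5, 3)) = (-73/100 - 157)*1 = -15773/100*1 = -15773/100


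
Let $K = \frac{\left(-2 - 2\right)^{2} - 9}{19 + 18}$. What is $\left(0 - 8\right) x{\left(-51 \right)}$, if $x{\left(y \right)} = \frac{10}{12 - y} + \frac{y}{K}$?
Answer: $\frac{135784}{63} \approx 2155.3$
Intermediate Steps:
$K = \frac{7}{37}$ ($K = \frac{\left(-4\right)^{2} - 9}{37} = \left(16 - 9\right) \frac{1}{37} = 7 \cdot \frac{1}{37} = \frac{7}{37} \approx 0.18919$)
$x{\left(y \right)} = \frac{10}{12 - y} + \frac{37 y}{7}$ ($x{\left(y \right)} = \frac{10}{12 - y} + \frac{y}{\frac{7}{37}} = \frac{10}{12 - y} + y \frac{37}{7} = \frac{10}{12 - y} + \frac{37 y}{7}$)
$\left(0 - 8\right) x{\left(-51 \right)} = \left(0 - 8\right) \frac{-70 - -22644 + 37 \left(-51\right)^{2}}{7 \left(-12 - 51\right)} = - 8 \frac{-70 + 22644 + 37 \cdot 2601}{7 \left(-63\right)} = - 8 \cdot \frac{1}{7} \left(- \frac{1}{63}\right) \left(-70 + 22644 + 96237\right) = - 8 \cdot \frac{1}{7} \left(- \frac{1}{63}\right) 118811 = \left(-8\right) \left(- \frac{16973}{63}\right) = \frac{135784}{63}$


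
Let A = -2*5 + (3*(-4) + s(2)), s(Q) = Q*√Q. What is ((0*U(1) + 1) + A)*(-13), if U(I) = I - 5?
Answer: 273 - 26*√2 ≈ 236.23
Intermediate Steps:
s(Q) = Q^(3/2)
U(I) = -5 + I
A = -22 + 2*√2 (A = -2*5 + (3*(-4) + 2^(3/2)) = -10 + (-12 + 2*√2) = -22 + 2*√2 ≈ -19.172)
((0*U(1) + 1) + A)*(-13) = ((0*(-5 + 1) + 1) + (-22 + 2*√2))*(-13) = ((0*(-4) + 1) + (-22 + 2*√2))*(-13) = ((0 + 1) + (-22 + 2*√2))*(-13) = (1 + (-22 + 2*√2))*(-13) = (-21 + 2*√2)*(-13) = 273 - 26*√2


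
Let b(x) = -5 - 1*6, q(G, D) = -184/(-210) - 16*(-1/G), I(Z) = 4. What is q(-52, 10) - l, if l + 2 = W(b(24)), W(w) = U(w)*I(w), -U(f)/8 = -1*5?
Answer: -214894/1365 ≈ -157.43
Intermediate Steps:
U(f) = 40 (U(f) = -(-8)*5 = -8*(-5) = 40)
q(G, D) = 92/105 + 16/G (q(G, D) = -184*(-1/210) - (-16)/G = 92/105 + 16/G)
b(x) = -11 (b(x) = -5 - 6 = -11)
W(w) = 160 (W(w) = 40*4 = 160)
l = 158 (l = -2 + 160 = 158)
q(-52, 10) - l = (92/105 + 16/(-52)) - 1*158 = (92/105 + 16*(-1/52)) - 158 = (92/105 - 4/13) - 158 = 776/1365 - 158 = -214894/1365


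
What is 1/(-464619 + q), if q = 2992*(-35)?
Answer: -1/569339 ≈ -1.7564e-6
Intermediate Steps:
q = -104720
1/(-464619 + q) = 1/(-464619 - 104720) = 1/(-569339) = -1/569339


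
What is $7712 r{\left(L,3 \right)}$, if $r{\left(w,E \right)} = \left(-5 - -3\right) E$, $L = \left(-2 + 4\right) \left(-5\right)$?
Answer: $-46272$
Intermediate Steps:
$L = -10$ ($L = 2 \left(-5\right) = -10$)
$r{\left(w,E \right)} = - 2 E$ ($r{\left(w,E \right)} = \left(-5 + 3\right) E = - 2 E$)
$7712 r{\left(L,3 \right)} = 7712 \left(\left(-2\right) 3\right) = 7712 \left(-6\right) = -46272$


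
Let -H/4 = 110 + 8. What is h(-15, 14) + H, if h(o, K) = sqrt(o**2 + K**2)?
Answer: -472 + sqrt(421) ≈ -451.48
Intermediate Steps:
H = -472 (H = -4*(110 + 8) = -4*118 = -472)
h(o, K) = sqrt(K**2 + o**2)
h(-15, 14) + H = sqrt(14**2 + (-15)**2) - 472 = sqrt(196 + 225) - 472 = sqrt(421) - 472 = -472 + sqrt(421)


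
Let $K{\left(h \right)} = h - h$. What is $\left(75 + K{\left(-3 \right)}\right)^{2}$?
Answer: $5625$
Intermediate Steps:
$K{\left(h \right)} = 0$
$\left(75 + K{\left(-3 \right)}\right)^{2} = \left(75 + 0\right)^{2} = 75^{2} = 5625$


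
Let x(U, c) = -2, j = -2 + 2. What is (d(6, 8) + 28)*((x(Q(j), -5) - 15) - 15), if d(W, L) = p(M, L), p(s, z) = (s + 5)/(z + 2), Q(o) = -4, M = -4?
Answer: -4496/5 ≈ -899.20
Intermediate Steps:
j = 0
p(s, z) = (5 + s)/(2 + z)
d(W, L) = 1/(2 + L) (d(W, L) = (5 - 4)/(2 + L) = 1/(2 + L))
(d(6, 8) + 28)*((x(Q(j), -5) - 15) - 15) = (1/(2 + 8) + 28)*((-2 - 15) - 15) = (1/10 + 28)*(-17 - 15) = (1/10 + 28)*(-32) = (281/10)*(-32) = -4496/5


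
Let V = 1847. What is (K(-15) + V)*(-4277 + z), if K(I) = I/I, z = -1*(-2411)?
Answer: -3448368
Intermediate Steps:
z = 2411
K(I) = 1
(K(-15) + V)*(-4277 + z) = (1 + 1847)*(-4277 + 2411) = 1848*(-1866) = -3448368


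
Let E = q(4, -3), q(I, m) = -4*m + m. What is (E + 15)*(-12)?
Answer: -288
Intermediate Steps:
q(I, m) = -3*m
E = 9 (E = -3*(-3) = 9)
(E + 15)*(-12) = (9 + 15)*(-12) = 24*(-12) = -288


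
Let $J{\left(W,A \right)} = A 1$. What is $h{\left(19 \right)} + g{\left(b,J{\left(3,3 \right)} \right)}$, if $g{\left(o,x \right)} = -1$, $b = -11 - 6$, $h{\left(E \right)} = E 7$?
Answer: $132$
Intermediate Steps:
$J{\left(W,A \right)} = A$
$h{\left(E \right)} = 7 E$
$b = -17$ ($b = -11 - 6 = -17$)
$h{\left(19 \right)} + g{\left(b,J{\left(3,3 \right)} \right)} = 7 \cdot 19 - 1 = 133 - 1 = 132$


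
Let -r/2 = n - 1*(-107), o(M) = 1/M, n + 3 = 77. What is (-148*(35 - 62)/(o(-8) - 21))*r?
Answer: 11572416/169 ≈ 68476.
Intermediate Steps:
n = 74 (n = -3 + 77 = 74)
r = -362 (r = -2*(74 - 1*(-107)) = -2*(74 + 107) = -2*181 = -362)
(-148*(35 - 62)/(o(-8) - 21))*r = -148*(35 - 62)/(1/(-8) - 21)*(-362) = -(-3996)/(-1/8 - 21)*(-362) = -(-3996)/(-169/8)*(-362) = -(-3996)*(-8)/169*(-362) = -148*216/169*(-362) = -31968/169*(-362) = 11572416/169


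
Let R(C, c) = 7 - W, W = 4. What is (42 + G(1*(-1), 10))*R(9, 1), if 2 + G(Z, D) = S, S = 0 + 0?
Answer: 120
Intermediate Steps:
S = 0
G(Z, D) = -2 (G(Z, D) = -2 + 0 = -2)
R(C, c) = 3 (R(C, c) = 7 - 1*4 = 7 - 4 = 3)
(42 + G(1*(-1), 10))*R(9, 1) = (42 - 2)*3 = 40*3 = 120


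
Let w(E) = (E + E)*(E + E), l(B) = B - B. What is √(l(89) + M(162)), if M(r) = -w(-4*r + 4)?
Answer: 1288*I ≈ 1288.0*I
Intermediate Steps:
l(B) = 0
w(E) = 4*E² (w(E) = (2*E)*(2*E) = 4*E²)
M(r) = -4*(4 - 4*r)² (M(r) = -4*(-4*r + 4)² = -4*(4 - 4*r)²)
√(l(89) + M(162)) = √(0 - 64*(-1 + 162)²) = √(0 - 64*161²) = √(0 - 64*25921) = √(0 - 1658944) = √(-1658944) = 1288*I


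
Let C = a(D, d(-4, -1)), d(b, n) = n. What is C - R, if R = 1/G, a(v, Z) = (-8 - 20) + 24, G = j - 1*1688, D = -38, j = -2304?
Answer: -15967/3992 ≈ -3.9997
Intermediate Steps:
G = -3992 (G = -2304 - 1*1688 = -2304 - 1688 = -3992)
a(v, Z) = -4 (a(v, Z) = -28 + 24 = -4)
C = -4
R = -1/3992 (R = 1/(-3992) = -1/3992 ≈ -0.00025050)
C - R = -4 - 1*(-1/3992) = -4 + 1/3992 = -15967/3992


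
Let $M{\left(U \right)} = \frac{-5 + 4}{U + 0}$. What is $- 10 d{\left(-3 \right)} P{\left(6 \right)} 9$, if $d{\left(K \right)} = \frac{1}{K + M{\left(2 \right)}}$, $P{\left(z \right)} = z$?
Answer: $\frac{1080}{7} \approx 154.29$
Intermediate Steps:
$M{\left(U \right)} = - \frac{1}{U}$
$d{\left(K \right)} = \frac{1}{- \frac{1}{2} + K}$ ($d{\left(K \right)} = \frac{1}{K - \frac{1}{2}} = \frac{1}{- \frac{1}{2} + K}$)
$- 10 d{\left(-3 \right)} P{\left(6 \right)} 9 = - 10 \frac{2}{-1 + 2 \left(-3\right)} 6 \cdot 9 = - 10 \frac{2}{-1 - 6} \cdot 54 = - 10 \frac{2}{-7} \cdot 54 = - 10 \cdot 2 \left(- \frac{1}{7}\right) 54 = \left(-10\right) \left(- \frac{2}{7}\right) 54 = \frac{20}{7} \cdot 54 = \frac{1080}{7}$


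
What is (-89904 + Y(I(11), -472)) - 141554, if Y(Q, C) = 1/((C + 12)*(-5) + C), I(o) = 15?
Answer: -423105223/1828 ≈ -2.3146e+5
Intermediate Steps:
Y(Q, C) = 1/(-60 - 4*C) (Y(Q, C) = 1/((12 + C)*(-5) + C) = 1/((-60 - 5*C) + C) = 1/(-60 - 4*C))
(-89904 + Y(I(11), -472)) - 141554 = (-89904 - 1/(60 + 4*(-472))) - 141554 = (-89904 - 1/(60 - 1888)) - 141554 = (-89904 - 1/(-1828)) - 141554 = (-89904 - 1*(-1/1828)) - 141554 = (-89904 + 1/1828) - 141554 = -164344511/1828 - 141554 = -423105223/1828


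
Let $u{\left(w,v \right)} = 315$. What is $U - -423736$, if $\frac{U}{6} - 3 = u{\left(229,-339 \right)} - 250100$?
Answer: $-1074956$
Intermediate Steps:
$U = -1498692$ ($U = 18 + 6 \left(315 - 250100\right) = 18 + 6 \left(-249785\right) = 18 - 1498710 = -1498692$)
$U - -423736 = -1498692 - -423736 = -1498692 + 423736 = -1074956$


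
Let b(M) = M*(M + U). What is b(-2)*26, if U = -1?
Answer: 156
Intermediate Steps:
b(M) = M*(-1 + M) (b(M) = M*(M - 1) = M*(-1 + M))
b(-2)*26 = -2*(-1 - 2)*26 = -2*(-3)*26 = 6*26 = 156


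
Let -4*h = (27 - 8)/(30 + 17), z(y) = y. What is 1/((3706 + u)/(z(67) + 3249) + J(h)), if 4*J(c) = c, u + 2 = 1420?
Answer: 623408/947561 ≈ 0.65791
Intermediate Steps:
u = 1418 (u = -2 + 1420 = 1418)
h = -19/188 (h = -(27 - 8)/(4*(30 + 17)) = -19/(4*47) = -1/4*19/47 = -19/188 ≈ -0.10106)
J(c) = c/4
1/((3706 + u)/(z(67) + 3249) + J(h)) = 1/((3706 + 1418)/(67 + 3249) + (1/4)*(-19/188)) = 1/(5124/3316 - 19/752) = 1/(5124*(1/3316) - 19/752) = 1/(1281/829 - 19/752) = 1/(947561/623408) = 623408/947561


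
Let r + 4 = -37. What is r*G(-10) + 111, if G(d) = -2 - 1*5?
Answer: 398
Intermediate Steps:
G(d) = -7 (G(d) = -2 - 5 = -7)
r = -41 (r = -4 - 37 = -41)
r*G(-10) + 111 = -41*(-7) + 111 = 287 + 111 = 398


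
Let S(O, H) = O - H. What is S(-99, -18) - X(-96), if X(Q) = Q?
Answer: 15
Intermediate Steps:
S(-99, -18) - X(-96) = (-99 - 1*(-18)) - 1*(-96) = (-99 + 18) + 96 = -81 + 96 = 15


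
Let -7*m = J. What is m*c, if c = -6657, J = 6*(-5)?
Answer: -28530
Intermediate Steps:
J = -30
m = 30/7 (m = -⅐*(-30) = 30/7 ≈ 4.2857)
m*c = (30/7)*(-6657) = -28530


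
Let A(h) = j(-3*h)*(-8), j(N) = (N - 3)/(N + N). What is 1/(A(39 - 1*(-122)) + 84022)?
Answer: 161/13526894 ≈ 1.1902e-5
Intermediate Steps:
j(N) = (-3 + N)/(2*N) (j(N) = (-3 + N)/((2*N)) = (-3 + N)*(1/(2*N)) = (-3 + N)/(2*N))
A(h) = 4*(-3 - 3*h)/(3*h) (A(h) = ((-3 - 3*h)/(2*((-3*h))))*(-8) = ((-1/(3*h))*(-3 - 3*h)/2)*(-8) = -(-3 - 3*h)/(6*h)*(-8) = 4*(-3 - 3*h)/(3*h))
1/(A(39 - 1*(-122)) + 84022) = 1/((-4 - 4/(39 - 1*(-122))) + 84022) = 1/((-4 - 4/(39 + 122)) + 84022) = 1/((-4 - 4/161) + 84022) = 1/(-648/161 + 84022) = 1/(13526894/161) = 161/13526894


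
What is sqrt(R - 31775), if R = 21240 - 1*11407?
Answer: 3*I*sqrt(2438) ≈ 148.13*I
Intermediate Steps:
R = 9833 (R = 21240 - 11407 = 9833)
sqrt(R - 31775) = sqrt(9833 - 31775) = sqrt(-21942) = 3*I*sqrt(2438)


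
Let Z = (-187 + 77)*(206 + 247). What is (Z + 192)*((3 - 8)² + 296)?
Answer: -15933798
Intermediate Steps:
Z = -49830 (Z = -110*453 = -49830)
(Z + 192)*((3 - 8)² + 296) = (-49830 + 192)*((3 - 8)² + 296) = -49638*((-5)² + 296) = -49638*(25 + 296) = -49638*321 = -15933798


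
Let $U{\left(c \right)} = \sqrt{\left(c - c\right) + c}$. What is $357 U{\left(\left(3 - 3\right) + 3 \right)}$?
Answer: $357 \sqrt{3} \approx 618.34$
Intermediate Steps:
$U{\left(c \right)} = \sqrt{c}$ ($U{\left(c \right)} = \sqrt{0 + c} = \sqrt{c}$)
$357 U{\left(\left(3 - 3\right) + 3 \right)} = 357 \sqrt{\left(3 - 3\right) + 3} = 357 \sqrt{0 + 3} = 357 \sqrt{3}$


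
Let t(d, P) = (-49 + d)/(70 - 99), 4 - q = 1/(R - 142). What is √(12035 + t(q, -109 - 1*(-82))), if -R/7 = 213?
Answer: √26994199360503/47357 ≈ 109.71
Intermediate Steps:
R = -1491 (R = -7*213 = -1491)
q = 6533/1633 (q = 4 - 1/(-1491 - 142) = 4 - 1/(-1633) = 4 - 1*(-1/1633) = 4 + 1/1633 = 6533/1633 ≈ 4.0006)
t(d, P) = 49/29 - d/29 (t(d, P) = (-49 + d)/(-29) = (-49 + d)*(-1/29) = 49/29 - d/29)
√(12035 + t(q, -109 - 1*(-82))) = √(12035 + (49/29 - 1/29*6533/1633)) = √(12035 + (49/29 - 6533/47357)) = √(12035 + 73484/47357) = √(570014979/47357) = √26994199360503/47357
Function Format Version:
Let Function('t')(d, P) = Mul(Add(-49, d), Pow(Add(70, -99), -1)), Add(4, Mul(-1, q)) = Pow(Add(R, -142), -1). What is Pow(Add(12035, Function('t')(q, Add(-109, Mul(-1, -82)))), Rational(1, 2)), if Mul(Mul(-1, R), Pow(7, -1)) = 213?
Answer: Mul(Rational(1, 47357), Pow(26994199360503, Rational(1, 2))) ≈ 109.71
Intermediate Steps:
R = -1491 (R = Mul(-7, 213) = -1491)
q = Rational(6533, 1633) (q = Add(4, Mul(-1, Pow(Add(-1491, -142), -1))) = Add(4, Mul(-1, Pow(-1633, -1))) = Add(4, Mul(-1, Rational(-1, 1633))) = Add(4, Rational(1, 1633)) = Rational(6533, 1633) ≈ 4.0006)
Function('t')(d, P) = Add(Rational(49, 29), Mul(Rational(-1, 29), d)) (Function('t')(d, P) = Mul(Add(-49, d), Pow(-29, -1)) = Mul(Add(-49, d), Rational(-1, 29)) = Add(Rational(49, 29), Mul(Rational(-1, 29), d)))
Pow(Add(12035, Function('t')(q, Add(-109, Mul(-1, -82)))), Rational(1, 2)) = Pow(Add(12035, Add(Rational(49, 29), Mul(Rational(-1, 29), Rational(6533, 1633)))), Rational(1, 2)) = Pow(Add(12035, Add(Rational(49, 29), Rational(-6533, 47357))), Rational(1, 2)) = Pow(Add(12035, Rational(73484, 47357)), Rational(1, 2)) = Pow(Rational(570014979, 47357), Rational(1, 2)) = Mul(Rational(1, 47357), Pow(26994199360503, Rational(1, 2)))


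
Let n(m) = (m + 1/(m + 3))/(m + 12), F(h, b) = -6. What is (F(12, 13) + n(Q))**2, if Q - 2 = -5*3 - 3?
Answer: 10609/2704 ≈ 3.9234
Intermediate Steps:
Q = -16 (Q = 2 + (-5*3 - 3) = 2 + (-15 - 3) = 2 - 18 = -16)
n(m) = (m + 1/(3 + m))/(12 + m)
(F(12, 13) + n(Q))**2 = (-6 + (1 + (-16)**2 + 3*(-16))/(36 + (-16)**2 + 15*(-16)))**2 = (-6 + (1 + 256 - 48)/(36 + 256 - 240))**2 = (-6 + 209/52)**2 = (-103/52)**2 = 10609/2704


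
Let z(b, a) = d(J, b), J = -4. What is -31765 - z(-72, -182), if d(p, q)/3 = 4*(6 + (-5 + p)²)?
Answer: -32809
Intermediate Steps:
d(p, q) = 72 + 12*(-5 + p)² (d(p, q) = 3*(4*(6 + (-5 + p)²)) = 3*(24 + 4*(-5 + p)²) = 72 + 12*(-5 + p)²)
z(b, a) = 1044 (z(b, a) = 72 + 12*(-5 - 4)² = 72 + 12*(-9)² = 72 + 12*81 = 72 + 972 = 1044)
-31765 - z(-72, -182) = -31765 - 1*1044 = -31765 - 1044 = -32809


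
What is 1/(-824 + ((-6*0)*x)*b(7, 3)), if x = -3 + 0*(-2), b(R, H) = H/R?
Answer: -1/824 ≈ -0.0012136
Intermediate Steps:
x = -3 (x = -3 + 0 = -3)
1/(-824 + ((-6*0)*x)*b(7, 3)) = 1/(-824 + (-6*0*(-3))*(3/7)) = 1/(-824 + (0*(-3))*(3*(1/7))) = 1/(-824 + 0*(3/7)) = 1/(-824 + 0) = 1/(-824) = -1/824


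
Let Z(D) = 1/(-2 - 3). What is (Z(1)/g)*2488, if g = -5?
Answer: 2488/25 ≈ 99.520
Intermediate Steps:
Z(D) = -⅕ (Z(D) = 1/(-5) = -⅕)
(Z(1)/g)*2488 = -⅕/(-5)*2488 = -⅕*(-⅕)*2488 = (1/25)*2488 = 2488/25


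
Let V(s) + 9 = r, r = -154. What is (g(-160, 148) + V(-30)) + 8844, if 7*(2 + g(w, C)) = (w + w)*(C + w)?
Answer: 64593/7 ≈ 9227.6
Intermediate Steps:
V(s) = -163 (V(s) = -9 - 154 = -163)
g(w, C) = -2 + 2*w*(C + w)/7 (g(w, C) = -2 + ((w + w)*(C + w))/7 = -2 + ((2*w)*(C + w))/7 = -2 + (2*w*(C + w))/7 = -2 + 2*w*(C + w)/7)
(g(-160, 148) + V(-30)) + 8844 = ((-2 + (2/7)*(-160)² + (2/7)*148*(-160)) - 163) + 8844 = ((-2 + (2/7)*25600 - 47360/7) - 163) + 8844 = ((-2 + 51200/7 - 47360/7) - 163) + 8844 = (3826/7 - 163) + 8844 = 2685/7 + 8844 = 64593/7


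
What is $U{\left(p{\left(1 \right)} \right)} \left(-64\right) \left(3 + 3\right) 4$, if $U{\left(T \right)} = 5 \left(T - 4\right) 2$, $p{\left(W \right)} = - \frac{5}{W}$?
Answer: $138240$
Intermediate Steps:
$U{\left(T \right)} = -40 + 10 T$ ($U{\left(T \right)} = 5 \left(-4 + T\right) 2 = 5 \left(-8 + 2 T\right) = -40 + 10 T$)
$U{\left(p{\left(1 \right)} \right)} \left(-64\right) \left(3 + 3\right) 4 = \left(-40 + 10 \left(- \frac{5}{1}\right)\right) \left(-64\right) \left(3 + 3\right) 4 = \left(-40 + 10 \left(\left(-5\right) 1\right)\right) \left(-64\right) 6 \cdot 4 = \left(-40 + 10 \left(-5\right)\right) \left(-64\right) 24 = \left(-40 - 50\right) \left(-64\right) 24 = \left(-90\right) \left(-64\right) 24 = 5760 \cdot 24 = 138240$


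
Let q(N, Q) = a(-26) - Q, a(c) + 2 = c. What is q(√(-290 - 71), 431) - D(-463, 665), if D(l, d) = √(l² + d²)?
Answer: -459 - √656594 ≈ -1269.3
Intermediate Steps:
a(c) = -2 + c
q(N, Q) = -28 - Q (q(N, Q) = (-2 - 26) - Q = -28 - Q)
D(l, d) = √(d² + l²)
q(√(-290 - 71), 431) - D(-463, 665) = (-28 - 1*431) - √(665² + (-463)²) = (-28 - 431) - √(442225 + 214369) = -459 - √656594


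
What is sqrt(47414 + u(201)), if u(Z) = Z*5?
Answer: sqrt(48419) ≈ 220.04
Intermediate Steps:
u(Z) = 5*Z
sqrt(47414 + u(201)) = sqrt(47414 + 5*201) = sqrt(47414 + 1005) = sqrt(48419)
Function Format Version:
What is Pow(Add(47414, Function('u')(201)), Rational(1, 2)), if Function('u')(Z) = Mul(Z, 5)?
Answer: Pow(48419, Rational(1, 2)) ≈ 220.04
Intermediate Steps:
Function('u')(Z) = Mul(5, Z)
Pow(Add(47414, Function('u')(201)), Rational(1, 2)) = Pow(Add(47414, Mul(5, 201)), Rational(1, 2)) = Pow(Add(47414, 1005), Rational(1, 2)) = Pow(48419, Rational(1, 2))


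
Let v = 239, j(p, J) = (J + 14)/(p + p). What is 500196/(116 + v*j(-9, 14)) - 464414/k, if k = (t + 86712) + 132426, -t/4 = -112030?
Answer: -751226781035/384006979 ≈ -1956.3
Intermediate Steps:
j(p, J) = (14 + J)/(2*p) (j(p, J) = (14 + J)/((2*p)) = (14 + J)*(1/(2*p)) = (14 + J)/(2*p))
t = 448120 (t = -4*(-112030) = 448120)
k = 667258 (k = (448120 + 86712) + 132426 = 534832 + 132426 = 667258)
500196/(116 + v*j(-9, 14)) - 464414/k = 500196/(116 + 239*((1/2)*(14 + 14)/(-9))) - 464414/667258 = 500196/(116 + 239*((1/2)*(-1/9)*28)) - 464414*1/667258 = 500196/(116 + 239*(-14/9)) - 232207/333629 = 500196/(116 - 3346/9) - 232207/333629 = 500196/(-2302/9) - 232207/333629 = 500196*(-9/2302) - 232207/333629 = -2250882/1151 - 232207/333629 = -751226781035/384006979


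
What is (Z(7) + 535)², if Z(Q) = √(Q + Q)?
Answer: (535 + √14)² ≈ 2.9024e+5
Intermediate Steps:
Z(Q) = √2*√Q (Z(Q) = √(2*Q) = √2*√Q)
(Z(7) + 535)² = (√2*√7 + 535)² = (√14 + 535)² = (535 + √14)²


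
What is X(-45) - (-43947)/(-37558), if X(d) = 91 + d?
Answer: 1683721/37558 ≈ 44.830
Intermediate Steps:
X(-45) - (-43947)/(-37558) = (91 - 45) - (-43947)/(-37558) = 46 - (-43947)*(-1)/37558 = 46 - 1*43947/37558 = 46 - 43947/37558 = 1683721/37558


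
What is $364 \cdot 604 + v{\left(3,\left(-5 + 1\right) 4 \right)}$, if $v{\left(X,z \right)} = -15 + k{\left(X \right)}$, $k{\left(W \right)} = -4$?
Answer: $219837$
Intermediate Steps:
$v{\left(X,z \right)} = -19$ ($v{\left(X,z \right)} = -15 - 4 = -19$)
$364 \cdot 604 + v{\left(3,\left(-5 + 1\right) 4 \right)} = 364 \cdot 604 - 19 = 219856 - 19 = 219837$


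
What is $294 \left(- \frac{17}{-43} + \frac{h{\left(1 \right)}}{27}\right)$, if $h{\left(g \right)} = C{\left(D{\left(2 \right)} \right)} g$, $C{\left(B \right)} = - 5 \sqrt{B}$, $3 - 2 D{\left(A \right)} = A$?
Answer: $\frac{4998}{43} - \frac{245 \sqrt{2}}{9} \approx 77.734$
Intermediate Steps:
$D{\left(A \right)} = \frac{3}{2} - \frac{A}{2}$
$h{\left(g \right)} = - \frac{5 g \sqrt{2}}{2}$ ($h{\left(g \right)} = - 5 \sqrt{\frac{3}{2} - 1} g = - \frac{5}{\sqrt{2}} g = - 5 \frac{\sqrt{2}}{2} g = - \frac{5 \sqrt{2}}{2} g = - \frac{5 g \sqrt{2}}{2}$)
$294 \left(- \frac{17}{-43} + \frac{h{\left(1 \right)}}{27}\right) = 294 \left(- \frac{17}{-43} + \frac{\left(- \frac{5}{2}\right) 1 \sqrt{2}}{27}\right) = 294 \left(\left(-17\right) \left(- \frac{1}{43}\right) + - \frac{5 \sqrt{2}}{2} \cdot \frac{1}{27}\right) = 294 \left(\frac{17}{43} - \frac{5 \sqrt{2}}{54}\right) = \frac{4998}{43} - \frac{245 \sqrt{2}}{9}$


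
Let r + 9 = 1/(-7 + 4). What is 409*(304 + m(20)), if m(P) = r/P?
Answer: 1862177/15 ≈ 1.2415e+5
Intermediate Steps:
r = -28/3 (r = -9 + 1/(-7 + 4) = -9 + 1/(-3) = -9 - ⅓ = -28/3 ≈ -9.3333)
m(P) = -28/(3*P)
409*(304 + m(20)) = 409*(304 - 28/3/20) = 409*(304 - 28/3*1/20) = 409*(304 - 7/15) = 409*(4553/15) = 1862177/15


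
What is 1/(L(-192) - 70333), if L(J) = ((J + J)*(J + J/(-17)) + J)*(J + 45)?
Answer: -17/174124109 ≈ -9.7632e-8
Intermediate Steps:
L(J) = (45 + J)*(J + 32*J²/17) (L(J) = ((2*J)*(J + J*(-1/17)) + J)*(45 + J) = ((2*J)*(J - J/17) + J)*(45 + J) = ((2*J)*(16*J/17) + J)*(45 + J) = (32*J²/17 + J)*(45 + J) = (J + 32*J²/17)*(45 + J) = (45 + J)*(J + 32*J²/17))
1/(L(-192) - 70333) = 1/((1/17)*(-192)*(765 + 32*(-192)² + 1457*(-192)) - 70333) = 1/((1/17)*(-192)*(765 + 32*36864 - 279744) - 70333) = 1/((1/17)*(-192)*(765 + 1179648 - 279744) - 70333) = 1/((1/17)*(-192)*900669 - 70333) = 1/(-172928448/17 - 70333) = 1/(-174124109/17) = -17/174124109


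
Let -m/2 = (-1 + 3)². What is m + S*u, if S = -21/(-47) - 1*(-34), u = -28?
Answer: -45708/47 ≈ -972.51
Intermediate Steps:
m = -8 (m = -2*(-1 + 3)² = -2*2² = -2*4 = -8)
S = 1619/47 (S = -21*(-1/47) + 34 = 21/47 + 34 = 1619/47 ≈ 34.447)
m + S*u = -8 + (1619/47)*(-28) = -8 - 45332/47 = -45708/47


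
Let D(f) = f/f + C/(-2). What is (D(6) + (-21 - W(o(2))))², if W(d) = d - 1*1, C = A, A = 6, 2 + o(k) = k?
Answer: 484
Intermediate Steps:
o(k) = -2 + k
C = 6
W(d) = -1 + d (W(d) = d - 1 = -1 + d)
D(f) = -2 (D(f) = f/f + 6/(-2) = 1 + 6*(-½) = 1 - 3 = -2)
(D(6) + (-21 - W(o(2))))² = (-2 + (-21 - (-1 + (-2 + 2))))² = (-2 + (-21 - (-1 + 0)))² = (-2 + (-21 - 1*(-1)))² = (-2 + (-21 + 1))² = (-2 - 20)² = (-22)² = 484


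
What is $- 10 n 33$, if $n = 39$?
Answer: $-12870$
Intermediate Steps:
$- 10 n 33 = \left(-10\right) 39 \cdot 33 = \left(-390\right) 33 = -12870$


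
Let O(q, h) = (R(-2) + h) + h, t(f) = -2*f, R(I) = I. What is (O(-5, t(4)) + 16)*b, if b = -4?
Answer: 8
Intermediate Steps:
O(q, h) = -2 + 2*h (O(q, h) = (-2 + h) + h = -2 + 2*h)
(O(-5, t(4)) + 16)*b = ((-2 + 2*(-2*4)) + 16)*(-4) = ((-2 + 2*(-8)) + 16)*(-4) = ((-2 - 16) + 16)*(-4) = (-18 + 16)*(-4) = -2*(-4) = 8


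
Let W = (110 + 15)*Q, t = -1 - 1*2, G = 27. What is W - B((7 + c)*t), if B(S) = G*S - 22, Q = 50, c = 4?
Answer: 7163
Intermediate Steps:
t = -3 (t = -1 - 2 = -3)
B(S) = -22 + 27*S (B(S) = 27*S - 22 = -22 + 27*S)
W = 6250 (W = (110 + 15)*50 = 125*50 = 6250)
W - B((7 + c)*t) = 6250 - (-22 + 27*((7 + 4)*(-3))) = 6250 - (-22 + 27*(11*(-3))) = 6250 - (-22 + 27*(-33)) = 6250 - (-22 - 891) = 6250 - 1*(-913) = 6250 + 913 = 7163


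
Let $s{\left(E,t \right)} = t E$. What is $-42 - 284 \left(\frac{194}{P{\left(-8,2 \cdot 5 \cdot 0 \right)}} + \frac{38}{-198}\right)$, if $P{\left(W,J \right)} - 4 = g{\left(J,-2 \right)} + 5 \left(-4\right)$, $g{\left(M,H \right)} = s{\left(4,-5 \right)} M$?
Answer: $\frac{684289}{198} \approx 3456.0$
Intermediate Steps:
$s{\left(E,t \right)} = E t$
$g{\left(M,H \right)} = - 20 M$ ($g{\left(M,H \right)} = 4 \left(-5\right) M = - 20 M$)
$P{\left(W,J \right)} = -16 - 20 J$ ($P{\left(W,J \right)} = 4 - \left(20 + 20 J\right) = -16 - 20 J$)
$-42 - 284 \left(\frac{194}{P{\left(-8,2 \cdot 5 \cdot 0 \right)}} + \frac{38}{-198}\right) = -42 - 284 \left(\frac{194}{-16 - 20 \cdot 2 \cdot 5 \cdot 0} + \frac{38}{-198}\right) = -42 - 284 \left(\frac{194}{-16 - 20 \cdot 10 \cdot 0} + 38 \left(- \frac{1}{198}\right)\right) = -42 - 284 \left(\frac{194}{-16 - 0} - \frac{19}{99}\right) = -42 - 284 \left(\frac{194}{-16 + 0} - \frac{19}{99}\right) = -42 - 284 \left(\frac{194}{-16} - \frac{19}{99}\right) = -42 - 284 \left(194 \left(- \frac{1}{16}\right) - \frac{19}{99}\right) = -42 - 284 \left(- \frac{97}{8} - \frac{19}{99}\right) = -42 - - \frac{692605}{198} = -42 + \frac{692605}{198} = \frac{684289}{198}$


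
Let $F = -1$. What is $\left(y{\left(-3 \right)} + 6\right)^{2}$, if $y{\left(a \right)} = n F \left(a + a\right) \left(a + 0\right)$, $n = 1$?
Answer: $144$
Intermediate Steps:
$y{\left(a \right)} = - 2 a^{2}$ ($y{\left(a \right)} = 1 \left(-1\right) \left(a + a\right) \left(a + 0\right) = - 2 a a = - 2 a^{2}$)
$\left(y{\left(-3 \right)} + 6\right)^{2} = \left(- 2 \left(-3\right)^{2} + 6\right)^{2} = \left(\left(-2\right) 9 + 6\right)^{2} = \left(-18 + 6\right)^{2} = \left(-12\right)^{2} = 144$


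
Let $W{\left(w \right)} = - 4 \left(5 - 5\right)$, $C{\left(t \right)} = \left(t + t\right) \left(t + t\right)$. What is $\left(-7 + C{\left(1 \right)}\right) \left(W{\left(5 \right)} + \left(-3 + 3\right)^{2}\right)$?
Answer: $0$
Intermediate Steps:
$C{\left(t \right)} = 4 t^{2}$ ($C{\left(t \right)} = 2 t 2 t = 4 t^{2}$)
$W{\left(w \right)} = 0$ ($W{\left(w \right)} = \left(-4\right) 0 = 0$)
$\left(-7 + C{\left(1 \right)}\right) \left(W{\left(5 \right)} + \left(-3 + 3\right)^{2}\right) = \left(-7 + 4 \cdot 1^{2}\right) \left(0 + \left(-3 + 3\right)^{2}\right) = \left(-7 + 4 \cdot 1\right) \left(0 + 0^{2}\right) = \left(-7 + 4\right) \left(0 + 0\right) = \left(-3\right) 0 = 0$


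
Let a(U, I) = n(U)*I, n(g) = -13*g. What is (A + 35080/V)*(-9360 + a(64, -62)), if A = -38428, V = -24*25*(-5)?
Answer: -121656759952/75 ≈ -1.6221e+9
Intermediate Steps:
V = 3000 (V = -600*(-5) = 3000)
a(U, I) = -13*I*U (a(U, I) = (-13*U)*I = -13*I*U)
(A + 35080/V)*(-9360 + a(64, -62)) = (-38428 + 35080/3000)*(-9360 - 13*(-62)*64) = (-38428 + 35080*(1/3000))*(-9360 + 51584) = (-38428 + 877/75)*42224 = -2881223/75*42224 = -121656759952/75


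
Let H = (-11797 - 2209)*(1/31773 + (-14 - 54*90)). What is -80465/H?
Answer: -2556614445/2168991583606 ≈ -0.0011787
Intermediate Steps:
H = 2168991583606/31773 (H = -14006*(1/31773 + (-14 - 4860)) = -14006*(1/31773 - 4874) = -14006*(-154861601/31773) = 2168991583606/31773 ≈ 6.8265e+7)
-80465/H = -80465/2168991583606/31773 = -80465*31773/2168991583606 = -2556614445/2168991583606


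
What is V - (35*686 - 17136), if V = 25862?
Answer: 18988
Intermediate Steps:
V - (35*686 - 17136) = 25862 - (35*686 - 17136) = 25862 - (24010 - 17136) = 25862 - 1*6874 = 25862 - 6874 = 18988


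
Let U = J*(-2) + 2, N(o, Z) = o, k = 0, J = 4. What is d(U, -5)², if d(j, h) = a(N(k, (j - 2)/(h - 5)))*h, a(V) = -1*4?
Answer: 400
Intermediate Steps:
a(V) = -4
U = -6 (U = 4*(-2) + 2 = -8 + 2 = -6)
d(j, h) = -4*h
d(U, -5)² = (-4*(-5))² = 20² = 400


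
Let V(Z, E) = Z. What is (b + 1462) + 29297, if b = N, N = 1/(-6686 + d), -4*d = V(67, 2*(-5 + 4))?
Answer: 824679545/26811 ≈ 30759.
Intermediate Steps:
d = -67/4 (d = -¼*67 = -67/4 ≈ -16.750)
N = -4/26811 (N = 1/(-6686 - 67/4) = 1/(-26811/4) = -4/26811 ≈ -0.00014919)
b = -4/26811 ≈ -0.00014919
(b + 1462) + 29297 = (-4/26811 + 1462) + 29297 = 39197678/26811 + 29297 = 824679545/26811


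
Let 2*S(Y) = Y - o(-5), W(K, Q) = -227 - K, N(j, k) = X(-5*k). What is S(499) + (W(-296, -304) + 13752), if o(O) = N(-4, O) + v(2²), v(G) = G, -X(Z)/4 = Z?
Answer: 28237/2 ≈ 14119.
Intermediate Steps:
X(Z) = -4*Z
N(j, k) = 20*k (N(j, k) = -(-20)*k = 20*k)
o(O) = 4 + 20*O (o(O) = 20*O + 2² = 20*O + 4 = 4 + 20*O)
S(Y) = 48 + Y/2 (S(Y) = (Y - (4 + 20*(-5)))/2 = (Y - (4 - 100))/2 = (Y - 1*(-96))/2 = (Y + 96)/2 = (96 + Y)/2 = 48 + Y/2)
S(499) + (W(-296, -304) + 13752) = (48 + (½)*499) + ((-227 - 1*(-296)) + 13752) = (48 + 499/2) + ((-227 + 296) + 13752) = 595/2 + (69 + 13752) = 595/2 + 13821 = 28237/2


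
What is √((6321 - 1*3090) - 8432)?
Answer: I*√5201 ≈ 72.118*I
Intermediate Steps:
√((6321 - 1*3090) - 8432) = √((6321 - 3090) - 8432) = √(3231 - 8432) = √(-5201) = I*√5201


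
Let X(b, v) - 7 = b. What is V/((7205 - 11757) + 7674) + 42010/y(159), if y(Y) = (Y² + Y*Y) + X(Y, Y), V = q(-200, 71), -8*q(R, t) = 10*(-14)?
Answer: 1178955/1414043 ≈ 0.83375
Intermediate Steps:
X(b, v) = 7 + b
q(R, t) = 35/2 (q(R, t) = -5*(-14)/4 = -⅛*(-140) = 35/2)
V = 35/2 ≈ 17.500
y(Y) = 7 + Y + 2*Y² (y(Y) = (Y² + Y*Y) + (7 + Y) = (Y² + Y²) + (7 + Y) = 2*Y² + (7 + Y) = 7 + Y + 2*Y²)
V/((7205 - 11757) + 7674) + 42010/y(159) = 35/(2*((7205 - 11757) + 7674)) + 42010/(7 + 159 + 2*159²) = 35/(2*(-4552 + 7674)) + 42010/(7 + 159 + 2*25281) = (35/2)/3122 + 42010/(7 + 159 + 50562) = (35/2)*(1/3122) + 42010/50728 = 5/892 + 42010*(1/50728) = 5/892 + 21005/25364 = 1178955/1414043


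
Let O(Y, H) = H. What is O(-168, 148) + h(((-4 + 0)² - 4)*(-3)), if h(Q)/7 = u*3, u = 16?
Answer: 484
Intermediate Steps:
h(Q) = 336 (h(Q) = 7*(16*3) = 7*48 = 336)
O(-168, 148) + h(((-4 + 0)² - 4)*(-3)) = 148 + 336 = 484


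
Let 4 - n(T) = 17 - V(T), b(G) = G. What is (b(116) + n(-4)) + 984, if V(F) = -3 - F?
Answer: 1088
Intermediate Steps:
n(T) = -16 - T (n(T) = 4 - (17 - (-3 - T)) = 4 - (17 + (3 + T)) = 4 - (20 + T) = 4 + (-20 - T) = -16 - T)
(b(116) + n(-4)) + 984 = (116 + (-16 - 1*(-4))) + 984 = (116 + (-16 + 4)) + 984 = (116 - 12) + 984 = 104 + 984 = 1088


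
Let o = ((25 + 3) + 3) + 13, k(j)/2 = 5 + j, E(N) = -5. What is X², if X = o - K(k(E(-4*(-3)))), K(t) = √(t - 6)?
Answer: (44 - I*√6)² ≈ 1930.0 - 215.56*I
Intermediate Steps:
k(j) = 10 + 2*j (k(j) = 2*(5 + j) = 10 + 2*j)
K(t) = √(-6 + t)
o = 44 (o = (28 + 3) + 13 = 31 + 13 = 44)
X = 44 - I*√6 (X = 44 - √(-6 + (10 + 2*(-5))) = 44 - √(-6 + (10 - 10)) = 44 - √(-6 + 0) = 44 - √(-6) = 44 - I*√6 ≈ 44.0 - 2.4495*I)
X² = (44 - I*√6)²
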